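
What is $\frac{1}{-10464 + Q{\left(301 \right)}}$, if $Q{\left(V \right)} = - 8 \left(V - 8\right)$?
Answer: $- \frac{1}{12808} \approx -7.8076 \cdot 10^{-5}$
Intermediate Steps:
$Q{\left(V \right)} = 64 - 8 V$ ($Q{\left(V \right)} = - 8 \left(-8 + V\right) = 64 - 8 V$)
$\frac{1}{-10464 + Q{\left(301 \right)}} = \frac{1}{-10464 + \left(64 - 2408\right)} = \frac{1}{-10464 - 2344} = \frac{1}{-12808} = - \frac{1}{12808}$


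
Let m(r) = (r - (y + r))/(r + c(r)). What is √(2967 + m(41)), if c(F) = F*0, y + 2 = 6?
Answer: √4987363/41 ≈ 54.469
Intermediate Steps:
y = 4 (y = -2 + 6 = 4)
c(F) = 0
m(r) = -4/r (m(r) = (r - (4 + r))/(r + 0) = (r + (-4 - r))/r = -4/r)
√(2967 + m(41)) = √(2967 - 4/41) = √(121643/41) = √4987363/41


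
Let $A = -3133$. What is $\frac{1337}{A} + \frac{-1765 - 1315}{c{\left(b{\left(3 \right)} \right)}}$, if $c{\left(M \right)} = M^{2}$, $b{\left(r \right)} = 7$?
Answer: $- \frac{1387879}{21931} \approx -63.284$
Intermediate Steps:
$\frac{1337}{A} + \frac{-1765 - 1315}{c{\left(b{\left(3 \right)} \right)}} = \frac{1337}{-3133} + \frac{-1765 - 1315}{7^{2}} = 1337 \left(- \frac{1}{3133}\right) - \frac{3080}{49} = - \frac{1337}{3133} - \frac{440}{7} = - \frac{1387879}{21931}$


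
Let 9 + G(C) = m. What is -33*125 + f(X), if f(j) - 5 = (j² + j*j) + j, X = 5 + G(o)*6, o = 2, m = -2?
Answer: 3261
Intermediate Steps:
G(C) = -11 (G(C) = -9 - 2 = -11)
X = -61 (X = 5 - 11*6 = 5 - 66 = -61)
f(j) = 5 + j + 2*j² (f(j) = 5 + ((j² + j*j) + j) = 5 + ((j² + j²) + j) = 5 + (2*j² + j) = 5 + (j + 2*j²) = 5 + j + 2*j²)
-33*125 + f(X) = -33*125 + (5 - 61 + 2*(-61)²) = -4125 + (5 - 61 + 2*3721) = -4125 + (5 - 61 + 7442) = -4125 + 7386 = 3261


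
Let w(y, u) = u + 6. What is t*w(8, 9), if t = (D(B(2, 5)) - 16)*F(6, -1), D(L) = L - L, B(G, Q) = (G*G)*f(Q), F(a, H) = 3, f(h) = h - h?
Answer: -720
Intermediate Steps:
f(h) = 0
w(y, u) = 6 + u
B(G, Q) = 0 (B(G, Q) = (G*G)*0 = G²*0 = 0)
D(L) = 0
t = -48 (t = (0 - 16)*3 = -16*3 = -48)
t*w(8, 9) = -48*(6 + 9) = -48*15 = -720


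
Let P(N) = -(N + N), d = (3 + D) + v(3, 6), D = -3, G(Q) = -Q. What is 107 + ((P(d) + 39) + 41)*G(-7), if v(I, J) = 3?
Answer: 625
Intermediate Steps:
d = 3 (d = (3 - 3) + 3 = 0 + 3 = 3)
P(N) = -2*N
107 + ((P(d) + 39) + 41)*G(-7) = 107 + ((-2*3 + 39) + 41)*(-1*(-7)) = 107 + ((-6 + 39) + 41)*7 = 107 + (33 + 41)*7 = 107 + 74*7 = 107 + 518 = 625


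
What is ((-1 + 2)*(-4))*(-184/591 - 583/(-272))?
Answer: -294505/40188 ≈ -7.3282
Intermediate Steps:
((-1 + 2)*(-4))*(-184/591 - 583/(-272)) = (1*(-4))*(-184*1/591 - 583*(-1/272)) = -4*(-184/591 + 583/272) = -4*294505/160752 = -294505/40188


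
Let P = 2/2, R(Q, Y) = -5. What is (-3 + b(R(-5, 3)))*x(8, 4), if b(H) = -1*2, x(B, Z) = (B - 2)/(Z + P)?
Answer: -6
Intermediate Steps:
P = 1 (P = 2*(1/2) = 1)
x(B, Z) = (-2 + B)/(1 + Z) (x(B, Z) = (B - 2)/(Z + 1) = (-2 + B)/(1 + Z))
b(H) = -2
(-3 + b(R(-5, 3)))*x(8, 4) = (-3 - 2)*((-2 + 8)/(1 + 4)) = -5*6/5 = -6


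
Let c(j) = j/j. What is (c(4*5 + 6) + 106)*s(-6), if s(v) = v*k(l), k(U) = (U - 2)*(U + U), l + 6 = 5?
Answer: -3852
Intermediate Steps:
l = -1 (l = -6 + 5 = -1)
k(U) = 2*U*(-2 + U) (k(U) = (-2 + U)*(2*U) = 2*U*(-2 + U))
c(j) = 1
s(v) = 6*v (s(v) = v*(2*(-1)*(-2 - 1)) = v*(2*(-1)*(-3)) = v*6 = 6*v)
(c(4*5 + 6) + 106)*s(-6) = (1 + 106)*(6*(-6)) = 107*(-36) = -3852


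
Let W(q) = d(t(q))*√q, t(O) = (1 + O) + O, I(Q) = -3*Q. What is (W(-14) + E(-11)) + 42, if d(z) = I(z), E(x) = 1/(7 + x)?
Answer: 167/4 + 81*I*√14 ≈ 41.75 + 303.07*I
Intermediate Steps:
t(O) = 1 + 2*O
d(z) = -3*z
W(q) = √q*(-3 - 6*q) (W(q) = (-3*(1 + 2*q))*√q = (-3 - 6*q)*√q = √q*(-3 - 6*q))
(W(-14) + E(-11)) + 42 = (√(-14)*(-3 - 6*(-14)) + 1/(7 - 11)) + 42 = ((I*√14)*(-3 + 84) + 1/(-4)) + 42 = ((I*√14)*81 - ¼) + 42 = (81*I*√14 - ¼) + 42 = (-¼ + 81*I*√14) + 42 = 167/4 + 81*I*√14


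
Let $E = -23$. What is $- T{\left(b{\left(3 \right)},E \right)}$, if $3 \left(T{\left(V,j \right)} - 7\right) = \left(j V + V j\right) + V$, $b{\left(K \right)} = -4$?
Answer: $-67$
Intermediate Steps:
$T{\left(V,j \right)} = 7 + \frac{V}{3} + \frac{2 V j}{3}$ ($T{\left(V,j \right)} = 7 + \frac{\left(j V + V j\right) + V}{3} = 7 + \frac{\left(V j + V j\right) + V}{3} = 7 + \frac{2 V j + V}{3} = 7 + \frac{V + 2 V j}{3} = 7 + \left(\frac{V}{3} + \frac{2 V j}{3}\right) = 7 + \frac{V}{3} + \frac{2 V j}{3}$)
$- T{\left(b{\left(3 \right)},E \right)} = - (7 + \frac{1}{3} \left(-4\right) + \frac{2}{3} \left(-4\right) \left(-23\right)) = - (7 - \frac{4}{3} + \frac{184}{3}) = \left(-1\right) 67 = -67$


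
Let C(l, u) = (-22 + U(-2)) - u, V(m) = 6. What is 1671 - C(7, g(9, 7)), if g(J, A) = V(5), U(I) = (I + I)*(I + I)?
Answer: 1683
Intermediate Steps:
U(I) = 4*I² (U(I) = (2*I)*(2*I) = 4*I²)
g(J, A) = 6
C(l, u) = -6 - u (C(l, u) = (-22 + 4*(-2)²) - u = (-22 + 4*4) - u = (-22 + 16) - u = -6 - u)
1671 - C(7, g(9, 7)) = 1671 - (-6 - 1*6) = 1671 - (-6 - 6) = 1671 - 1*(-12) = 1671 + 12 = 1683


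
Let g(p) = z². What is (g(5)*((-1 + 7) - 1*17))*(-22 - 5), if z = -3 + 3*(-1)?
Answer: 10692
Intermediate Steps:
z = -6 (z = -3 - 3 = -6)
g(p) = 36 (g(p) = (-6)² = 36)
(g(5)*((-1 + 7) - 1*17))*(-22 - 5) = (36*((-1 + 7) - 1*17))*(-22 - 5) = (36*(6 - 17))*(-27) = (36*(-11))*(-27) = -396*(-27) = 10692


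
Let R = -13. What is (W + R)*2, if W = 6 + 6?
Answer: -2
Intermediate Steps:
W = 12
(W + R)*2 = (12 - 13)*2 = -1*2 = -2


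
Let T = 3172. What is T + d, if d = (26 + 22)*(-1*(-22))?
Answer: 4228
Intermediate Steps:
d = 1056 (d = 48*22 = 1056)
T + d = 3172 + 1056 = 4228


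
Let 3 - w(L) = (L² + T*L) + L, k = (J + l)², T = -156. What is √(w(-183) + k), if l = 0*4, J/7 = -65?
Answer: √145174 ≈ 381.02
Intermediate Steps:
J = -455 (J = 7*(-65) = -455)
l = 0
k = 207025 (k = (-455 + 0)² = (-455)² = 207025)
w(L) = 3 - L² + 155*L (w(L) = 3 - ((L² - 156*L) + L) = 3 - (L² - 155*L) = 3 + (-L² + 155*L) = 3 - L² + 155*L)
√(w(-183) + k) = √((3 - 1*(-183)² + 155*(-183)) + 207025) = √((3 - 1*33489 - 28365) + 207025) = √((3 - 33489 - 28365) + 207025) = √(-61851 + 207025) = √145174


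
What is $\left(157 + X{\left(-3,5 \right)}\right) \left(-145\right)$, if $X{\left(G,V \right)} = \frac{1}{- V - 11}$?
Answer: $- \frac{364095}{16} \approx -22756.0$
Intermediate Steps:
$X{\left(G,V \right)} = \frac{1}{-11 - V}$
$\left(157 + X{\left(-3,5 \right)}\right) \left(-145\right) = \left(157 - \frac{1}{11 + 5}\right) \left(-145\right) = \left(157 - \frac{1}{16}\right) \left(-145\right) = \frac{2511}{16} \left(-145\right) = - \frac{364095}{16}$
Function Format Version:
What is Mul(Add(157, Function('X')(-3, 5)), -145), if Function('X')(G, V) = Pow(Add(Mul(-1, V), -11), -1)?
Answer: Rational(-364095, 16) ≈ -22756.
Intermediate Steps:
Function('X')(G, V) = Pow(Add(-11, Mul(-1, V)), -1)
Mul(Add(157, Function('X')(-3, 5)), -145) = Mul(Add(157, Mul(-1, Pow(Add(11, 5), -1))), -145) = Mul(Add(157, Mul(-1, Pow(16, -1))), -145) = Mul(Add(157, Mul(-1, Rational(1, 16))), -145) = Mul(Add(157, Rational(-1, 16)), -145) = Mul(Rational(2511, 16), -145) = Rational(-364095, 16)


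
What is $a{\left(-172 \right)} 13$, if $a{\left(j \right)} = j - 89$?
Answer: $-3393$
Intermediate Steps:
$a{\left(j \right)} = -89 + j$ ($a{\left(j \right)} = j - 89 = -89 + j$)
$a{\left(-172 \right)} 13 = \left(-89 - 172\right) 13 = \left(-261\right) 13 = -3393$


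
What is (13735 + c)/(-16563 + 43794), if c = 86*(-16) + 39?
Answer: 12398/27231 ≈ 0.45529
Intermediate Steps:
c = -1337 (c = -1376 + 39 = -1337)
(13735 + c)/(-16563 + 43794) = (13735 - 1337)/(-16563 + 43794) = 12398/27231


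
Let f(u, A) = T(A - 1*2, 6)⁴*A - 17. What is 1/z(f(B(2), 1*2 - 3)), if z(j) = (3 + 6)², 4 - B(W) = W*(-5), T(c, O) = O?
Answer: 1/81 ≈ 0.012346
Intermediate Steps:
B(W) = 4 + 5*W (B(W) = 4 - W*(-5) = 4 - (-5)*W = 4 + 5*W)
f(u, A) = -17 + 1296*A (f(u, A) = 6⁴*A - 17 = 1296*A - 17 = -17 + 1296*A)
z(j) = 81 (z(j) = 9² = 81)
1/z(f(B(2), 1*2 - 3)) = 1/81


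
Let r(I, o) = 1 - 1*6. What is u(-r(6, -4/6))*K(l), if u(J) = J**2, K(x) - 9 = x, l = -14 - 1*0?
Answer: -125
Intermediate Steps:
l = -14 (l = -14 + 0 = -14)
r(I, o) = -5 (r(I, o) = 1 - 6 = -5)
K(x) = 9 + x
u(-r(6, -4/6))*K(l) = (-1*(-5))**2*(9 - 14) = 5**2*(-5) = 25*(-5) = -125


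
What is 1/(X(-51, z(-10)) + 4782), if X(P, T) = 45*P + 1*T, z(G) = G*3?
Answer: 1/2457 ≈ 0.00040700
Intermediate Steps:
z(G) = 3*G
X(P, T) = T + 45*P (X(P, T) = 45*P + T = T + 45*P)
1/(X(-51, z(-10)) + 4782) = 1/((3*(-10) + 45*(-51)) + 4782) = 1/((-30 - 2295) + 4782) = 1/(-2325 + 4782) = 1/2457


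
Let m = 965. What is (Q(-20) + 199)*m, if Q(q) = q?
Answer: 172735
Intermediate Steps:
(Q(-20) + 199)*m = (-20 + 199)*965 = 179*965 = 172735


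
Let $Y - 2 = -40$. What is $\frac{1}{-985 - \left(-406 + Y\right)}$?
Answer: $- \frac{1}{541} \approx -0.0018484$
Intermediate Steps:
$Y = -38$ ($Y = 2 - 40 = -38$)
$\frac{1}{-985 - \left(-406 + Y\right)} = \frac{1}{-985 + \left(406 - -38\right)} = \frac{1}{-985 + \left(406 + 38\right)} = \frac{1}{-985 + 444} = \frac{1}{-541} = - \frac{1}{541}$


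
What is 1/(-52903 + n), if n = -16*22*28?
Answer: -1/62759 ≈ -1.5934e-5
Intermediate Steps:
n = -9856 (n = -352*28 = -9856)
1/(-52903 + n) = 1/(-52903 - 9856) = 1/(-62759) = -1/62759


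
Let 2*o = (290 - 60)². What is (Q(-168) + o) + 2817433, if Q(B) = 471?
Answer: 2844354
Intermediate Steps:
o = 26450 (o = (290 - 60)²/2 = (½)*230² = (½)*52900 = 26450)
(Q(-168) + o) + 2817433 = (471 + 26450) + 2817433 = 26921 + 2817433 = 2844354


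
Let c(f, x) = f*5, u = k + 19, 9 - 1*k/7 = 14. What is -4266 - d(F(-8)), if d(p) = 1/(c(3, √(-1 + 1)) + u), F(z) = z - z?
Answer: -4265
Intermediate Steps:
k = -35 (k = 63 - 7*14 = 63 - 98 = -35)
u = -16 (u = -35 + 19 = -16)
F(z) = 0
c(f, x) = 5*f
d(p) = -1 (d(p) = 1/(5*3 - 16) = 1/(15 - 16) = 1/(-1) = -1)
-4266 - d(F(-8)) = -4266 - 1*(-1) = -4266 + 1 = -4265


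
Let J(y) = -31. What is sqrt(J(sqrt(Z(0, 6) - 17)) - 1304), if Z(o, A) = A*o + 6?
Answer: I*sqrt(1335) ≈ 36.538*I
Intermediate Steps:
Z(o, A) = 6 + A*o
sqrt(J(sqrt(Z(0, 6) - 17)) - 1304) = sqrt(-31 - 1304) = sqrt(-1335) = I*sqrt(1335)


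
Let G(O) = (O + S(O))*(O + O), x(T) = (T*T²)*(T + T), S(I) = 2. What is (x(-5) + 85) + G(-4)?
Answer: 1351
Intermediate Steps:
x(T) = 2*T⁴ (x(T) = T³*(2*T) = 2*T⁴)
G(O) = 2*O*(2 + O) (G(O) = (O + 2)*(O + O) = (2 + O)*(2*O) = 2*O*(2 + O))
(x(-5) + 85) + G(-4) = (2*(-5)⁴ + 85) + 2*(-4)*(2 - 4) = (2*625 + 85) + 2*(-4)*(-2) = (1250 + 85) + 16 = 1335 + 16 = 1351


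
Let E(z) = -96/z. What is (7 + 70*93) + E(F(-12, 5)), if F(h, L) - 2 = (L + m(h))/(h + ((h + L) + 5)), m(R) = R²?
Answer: 789901/121 ≈ 6528.1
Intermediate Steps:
F(h, L) = 2 + (L + h²)/(5 + L + 2*h) (F(h, L) = 2 + (L + h²)/(h + ((h + L) + 5)) = 2 + (L + h²)/(h + ((L + h) + 5)) = 2 + (L + h²)/(h + (5 + L + h)) = 2 + (L + h²)/(5 + L + 2*h))
(7 + 70*93) + E(F(-12, 5)) = (7 + 70*93) - 96*(5 + 5 + 2*(-12))/(10 + (-12)² + 3*5 + 4*(-12)) = (7 + 6510) - 96*(5 + 5 - 24)/(10 + 144 + 15 - 48) = 6517 - 96/(121/(-14)) = 6517 - 96/((-1/14*121)) = 6517 - 96/(-121/14) = 6517 - 96*(-14/121) = 6517 + 1344/121 = 789901/121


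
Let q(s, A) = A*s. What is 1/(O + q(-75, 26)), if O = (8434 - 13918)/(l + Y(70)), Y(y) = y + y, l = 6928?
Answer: -589/1149007 ≈ -0.00051262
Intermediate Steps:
Y(y) = 2*y
O = -457/589 (O = (8434 - 13918)/(6928 + 2*70) = -5484/(6928 + 140) = -5484/7068 = -5484*1/7068 = -457/589 ≈ -0.77589)
1/(O + q(-75, 26)) = 1/(-457/589 + 26*(-75)) = 1/(-457/589 - 1950) = 1/(-1149007/589) = -589/1149007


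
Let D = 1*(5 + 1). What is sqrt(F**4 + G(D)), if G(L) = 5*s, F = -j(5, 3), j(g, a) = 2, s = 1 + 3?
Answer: 6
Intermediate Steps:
s = 4
F = -2 (F = -1*2 = -2)
D = 6 (D = 1*6 = 6)
G(L) = 20 (G(L) = 5*4 = 20)
sqrt(F**4 + G(D)) = sqrt((-2)**4 + 20) = sqrt(16 + 20) = sqrt(36) = 6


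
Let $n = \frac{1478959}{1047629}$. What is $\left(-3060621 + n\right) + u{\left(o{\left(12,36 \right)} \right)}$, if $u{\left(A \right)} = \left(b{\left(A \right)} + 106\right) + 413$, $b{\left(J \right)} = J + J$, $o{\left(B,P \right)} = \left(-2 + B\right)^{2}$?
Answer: $- \frac{3205640593399}{1047629} \approx -3.0599 \cdot 10^{6}$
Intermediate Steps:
$n = \frac{1478959}{1047629}$ ($n = 1478959 \cdot \frac{1}{1047629} = \frac{1478959}{1047629} \approx 1.4117$)
$b{\left(J \right)} = 2 J$
$u{\left(A \right)} = 519 + 2 A$ ($u{\left(A \right)} = \left(2 A + 106\right) + 413 = \left(106 + 2 A\right) + 413 = 519 + 2 A$)
$\left(-3060621 + n\right) + u{\left(o{\left(12,36 \right)} \right)} = \left(-3060621 + \frac{1478959}{1047629}\right) + \left(519 + 2 \left(-2 + 12\right)^{2}\right) = - \frac{3206393838650}{1047629} + \left(519 + 2 \cdot 10^{2}\right) = - \frac{3206393838650}{1047629} + \left(519 + 2 \cdot 100\right) = - \frac{3206393838650}{1047629} + \left(519 + 200\right) = - \frac{3206393838650}{1047629} + 719 = - \frac{3205640593399}{1047629}$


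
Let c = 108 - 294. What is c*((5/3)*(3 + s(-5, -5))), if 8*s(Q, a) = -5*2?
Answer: -1085/2 ≈ -542.50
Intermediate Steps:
s(Q, a) = -5/4 (s(Q, a) = (-5*2)/8 = (⅛)*(-10) = -5/4)
c = -186
c*((5/3)*(3 + s(-5, -5))) = -186*5/3*(3 - 5/4) = -186*5*(⅓)*7/4 = -310*7/4 = -186*35/12 = -1085/2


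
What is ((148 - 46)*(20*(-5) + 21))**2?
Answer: 64931364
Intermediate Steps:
((148 - 46)*(20*(-5) + 21))**2 = (102*(-100 + 21))**2 = (102*(-79))**2 = (-8058)**2 = 64931364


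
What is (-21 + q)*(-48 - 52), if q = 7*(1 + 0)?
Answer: 1400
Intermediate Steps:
q = 7 (q = 7*1 = 7)
(-21 + q)*(-48 - 52) = (-21 + 7)*(-48 - 52) = -14*(-100) = 1400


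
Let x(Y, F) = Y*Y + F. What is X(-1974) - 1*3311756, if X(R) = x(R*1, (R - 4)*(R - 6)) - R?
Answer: 4503334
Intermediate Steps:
x(Y, F) = F + Y² (x(Y, F) = Y² + F = F + Y²)
X(R) = R² - R + (-6 + R)*(-4 + R) (X(R) = ((R - 4)*(R - 6) + (R*1)²) - R = ((-4 + R)*(-6 + R) + R²) - R = ((-6 + R)*(-4 + R) + R²) - R = (R² + (-6 + R)*(-4 + R)) - R = R² - R + (-6 + R)*(-4 + R))
X(-1974) - 1*3311756 = (24 - 11*(-1974) + 2*(-1974)²) - 1*3311756 = (24 + 21714 + 2*3896676) - 3311756 = (24 + 21714 + 7793352) - 3311756 = 7815090 - 3311756 = 4503334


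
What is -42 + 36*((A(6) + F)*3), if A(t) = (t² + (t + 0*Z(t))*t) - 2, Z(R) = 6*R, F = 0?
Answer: 7518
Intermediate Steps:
A(t) = -2 + 2*t² (A(t) = (t² + (t + 0*(6*t))*t) - 2 = (t² + (t + 0)*t) - 2 = (t² + t*t) - 2 = (t² + t²) - 2 = 2*t² - 2 = -2 + 2*t²)
-42 + 36*((A(6) + F)*3) = -42 + 36*(((-2 + 2*6²) + 0)*3) = -42 + 36*(((-2 + 2*36) + 0)*3) = -42 + 36*(((-2 + 72) + 0)*3) = -42 + 36*((70 + 0)*3) = -42 + 36*(70*3) = -42 + 36*210 = -42 + 7560 = 7518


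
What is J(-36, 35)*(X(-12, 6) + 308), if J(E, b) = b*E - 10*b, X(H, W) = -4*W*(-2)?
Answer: -573160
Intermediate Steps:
X(H, W) = 8*W
J(E, b) = -10*b + E*b (J(E, b) = E*b - 10*b = -10*b + E*b)
J(-36, 35)*(X(-12, 6) + 308) = (35*(-10 - 36))*(8*6 + 308) = (35*(-46))*(48 + 308) = -1610*356 = -573160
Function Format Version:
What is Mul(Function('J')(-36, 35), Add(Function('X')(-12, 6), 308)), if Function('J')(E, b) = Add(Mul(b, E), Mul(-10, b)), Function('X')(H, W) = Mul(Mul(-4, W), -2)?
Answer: -573160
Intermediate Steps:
Function('X')(H, W) = Mul(8, W)
Function('J')(E, b) = Add(Mul(-10, b), Mul(E, b)) (Function('J')(E, b) = Add(Mul(E, b), Mul(-10, b)) = Add(Mul(-10, b), Mul(E, b)))
Mul(Function('J')(-36, 35), Add(Function('X')(-12, 6), 308)) = Mul(Mul(35, Add(-10, -36)), Add(Mul(8, 6), 308)) = Mul(Mul(35, -46), Add(48, 308)) = Mul(-1610, 356) = -573160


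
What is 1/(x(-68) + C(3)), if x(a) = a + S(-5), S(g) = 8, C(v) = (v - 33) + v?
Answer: -1/87 ≈ -0.011494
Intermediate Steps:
C(v) = -33 + 2*v (C(v) = (-33 + v) + v = -33 + 2*v)
x(a) = 8 + a (x(a) = a + 8 = 8 + a)
1/(x(-68) + C(3)) = 1/((8 - 68) + (-33 + 2*3)) = 1/(-60 + (-33 + 6)) = 1/(-60 - 27) = 1/(-87) = -1/87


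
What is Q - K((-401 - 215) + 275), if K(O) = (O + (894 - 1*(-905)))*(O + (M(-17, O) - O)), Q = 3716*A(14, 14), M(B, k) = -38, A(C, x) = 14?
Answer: 107428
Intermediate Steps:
Q = 52024 (Q = 3716*14 = 52024)
K(O) = -68362 - 38*O (K(O) = (O + (894 - 1*(-905)))*(O + (-38 - O)) = (O + (894 + 905))*(-38) = (O + 1799)*(-38) = (1799 + O)*(-38) = -68362 - 38*O)
Q - K((-401 - 215) + 275) = 52024 - (-68362 - 38*((-401 - 215) + 275)) = 52024 - (-68362 - 38*(-616 + 275)) = 52024 - (-68362 - 38*(-341)) = 52024 - (-68362 + 12958) = 52024 - 1*(-55404) = 52024 + 55404 = 107428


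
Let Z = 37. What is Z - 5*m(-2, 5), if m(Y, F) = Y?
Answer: 47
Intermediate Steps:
Z - 5*m(-2, 5) = 37 - 5*(-2) = 37 + 10 = 47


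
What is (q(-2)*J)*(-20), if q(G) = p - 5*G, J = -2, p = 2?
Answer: 480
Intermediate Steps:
q(G) = 2 - 5*G
(q(-2)*J)*(-20) = ((2 - 5*(-2))*(-2))*(-20) = ((2 + 10)*(-2))*(-20) = (12*(-2))*(-20) = -24*(-20) = 480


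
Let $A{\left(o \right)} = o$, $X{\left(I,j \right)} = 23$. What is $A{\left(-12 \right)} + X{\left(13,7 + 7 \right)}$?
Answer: $11$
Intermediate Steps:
$A{\left(-12 \right)} + X{\left(13,7 + 7 \right)} = -12 + 23 = 11$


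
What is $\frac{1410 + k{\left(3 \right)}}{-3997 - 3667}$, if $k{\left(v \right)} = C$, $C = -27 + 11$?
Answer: $- \frac{697}{3832} \approx -0.18189$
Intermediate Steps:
$C = -16$
$k{\left(v \right)} = -16$
$\frac{1410 + k{\left(3 \right)}}{-3997 - 3667} = \frac{1410 - 16}{-3997 - 3667} = \frac{1394}{-7664} = 1394 \left(- \frac{1}{7664}\right) = - \frac{697}{3832}$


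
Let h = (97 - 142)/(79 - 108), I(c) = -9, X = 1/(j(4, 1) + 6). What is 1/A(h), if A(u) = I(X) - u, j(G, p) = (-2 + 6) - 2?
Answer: -29/306 ≈ -0.094771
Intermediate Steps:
j(G, p) = 2 (j(G, p) = 4 - 2 = 2)
X = 1/8 (X = 1/(2 + 6) = 1/8 ≈ 0.12500)
h = 45/29 (h = -45/(-29) = -45*(-1/29) = 45/29 ≈ 1.5517)
A(u) = -9 - u
1/A(h) = 1/(-9 - 1*45/29) = 1/(-9 - 45/29) = 1/(-306/29) = -29/306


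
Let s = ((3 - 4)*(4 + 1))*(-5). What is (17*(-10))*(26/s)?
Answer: -884/5 ≈ -176.80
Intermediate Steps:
s = 25 (s = -1*5*(-5) = -5*(-5) = 25)
(17*(-10))*(26/s) = (17*(-10))*(26/25) = -4420/25 = -170*26/25 = -884/5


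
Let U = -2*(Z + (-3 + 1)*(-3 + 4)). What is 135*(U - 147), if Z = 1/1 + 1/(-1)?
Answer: -19305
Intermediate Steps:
Z = 0 (Z = 1*1 + 1*(-1) = 1 - 1 = 0)
U = 4 (U = -2*(0 + (-3 + 1)*(-3 + 4)) = -2*(0 - 2*1) = -2*(0 - 2) = -2*(-2) = 4)
135*(U - 147) = 135*(4 - 147) = 135*(-143) = -19305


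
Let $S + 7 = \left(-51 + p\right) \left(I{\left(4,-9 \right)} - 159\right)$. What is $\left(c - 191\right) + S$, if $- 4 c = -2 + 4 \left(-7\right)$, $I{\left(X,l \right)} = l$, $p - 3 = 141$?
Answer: $- \frac{31629}{2} \approx -15815.0$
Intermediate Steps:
$p = 144$ ($p = 3 + 141 = 144$)
$c = \frac{15}{2}$ ($c = - \frac{-2 + 4 \left(-7\right)}{4} = - \frac{-2 - 28}{4} = \left(- \frac{1}{4}\right) \left(-30\right) = \frac{15}{2} \approx 7.5$)
$S = -15631$ ($S = -7 + \left(-51 + 144\right) \left(-9 - 159\right) = -7 + 93 \left(-168\right) = -7 - 15624 = -15631$)
$\left(c - 191\right) + S = \left(\frac{15}{2} - 191\right) - 15631 = - \frac{367}{2} - 15631 = - \frac{31629}{2}$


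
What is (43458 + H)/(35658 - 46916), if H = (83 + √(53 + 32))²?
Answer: -25216/5629 - 83*√85/5629 ≈ -4.6156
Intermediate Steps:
H = (83 + √85)² ≈ 8504.4
(43458 + H)/(35658 - 46916) = (43458 + (83 + √85)²)/(35658 - 46916) = (43458 + (83 + √85)²)/(-11258) = (43458 + (83 + √85)²)*(-1/11258) = -21729/5629 - (83 + √85)²/11258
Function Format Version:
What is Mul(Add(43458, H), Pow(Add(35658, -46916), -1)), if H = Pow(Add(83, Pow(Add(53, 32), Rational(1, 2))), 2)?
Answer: Add(Rational(-25216, 5629), Mul(Rational(-83, 5629), Pow(85, Rational(1, 2)))) ≈ -4.6156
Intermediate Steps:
H = Pow(Add(83, Pow(85, Rational(1, 2))), 2) ≈ 8504.4
Mul(Add(43458, H), Pow(Add(35658, -46916), -1)) = Mul(Add(43458, Pow(Add(83, Pow(85, Rational(1, 2))), 2)), Pow(Add(35658, -46916), -1)) = Mul(Add(43458, Pow(Add(83, Pow(85, Rational(1, 2))), 2)), Pow(-11258, -1)) = Mul(Add(43458, Pow(Add(83, Pow(85, Rational(1, 2))), 2)), Rational(-1, 11258)) = Add(Rational(-21729, 5629), Mul(Rational(-1, 11258), Pow(Add(83, Pow(85, Rational(1, 2))), 2)))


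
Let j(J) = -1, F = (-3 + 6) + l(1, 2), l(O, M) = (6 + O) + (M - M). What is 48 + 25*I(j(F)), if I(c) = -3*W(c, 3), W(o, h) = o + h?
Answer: -102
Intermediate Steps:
W(o, h) = h + o
l(O, M) = 6 + O (l(O, M) = (6 + O) + 0 = 6 + O)
F = 10 (F = (-3 + 6) + (6 + 1) = 3 + 7 = 10)
I(c) = -9 - 3*c (I(c) = -3*(3 + c) = -9 - 3*c)
48 + 25*I(j(F)) = 48 + 25*(-9 - 3*(-1)) = 48 + 25*(-9 + 3) = 48 + 25*(-6) = 48 - 150 = -102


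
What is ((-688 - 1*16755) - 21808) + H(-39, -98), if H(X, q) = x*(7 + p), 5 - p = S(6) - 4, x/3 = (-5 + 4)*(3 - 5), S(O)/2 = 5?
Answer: -39215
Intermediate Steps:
S(O) = 10 (S(O) = 2*5 = 10)
x = 6 (x = 3*((-5 + 4)*(3 - 5)) = 3*(-1*(-2)) = 3*2 = 6)
p = -1 (p = 5 - (10 - 4) = 5 - 1*6 = 5 - 6 = -1)
H(X, q) = 36 (H(X, q) = 6*(7 - 1) = 6*6 = 36)
((-688 - 1*16755) - 21808) + H(-39, -98) = ((-688 - 1*16755) - 21808) + 36 = ((-688 - 16755) - 21808) + 36 = (-17443 - 21808) + 36 = -39251 + 36 = -39215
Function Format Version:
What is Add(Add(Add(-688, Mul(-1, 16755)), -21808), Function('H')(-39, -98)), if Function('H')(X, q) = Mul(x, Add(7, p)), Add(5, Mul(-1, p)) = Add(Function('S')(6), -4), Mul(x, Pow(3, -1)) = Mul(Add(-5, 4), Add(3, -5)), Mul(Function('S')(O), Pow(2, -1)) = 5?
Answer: -39215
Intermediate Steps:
Function('S')(O) = 10 (Function('S')(O) = Mul(2, 5) = 10)
x = 6 (x = Mul(3, Mul(Add(-5, 4), Add(3, -5))) = Mul(3, Mul(-1, -2)) = Mul(3, 2) = 6)
p = -1 (p = Add(5, Mul(-1, Add(10, -4))) = Add(5, Mul(-1, 6)) = Add(5, -6) = -1)
Function('H')(X, q) = 36 (Function('H')(X, q) = Mul(6, Add(7, -1)) = Mul(6, 6) = 36)
Add(Add(Add(-688, Mul(-1, 16755)), -21808), Function('H')(-39, -98)) = Add(Add(Add(-688, Mul(-1, 16755)), -21808), 36) = Add(Add(Add(-688, -16755), -21808), 36) = Add(Add(-17443, -21808), 36) = Add(-39251, 36) = -39215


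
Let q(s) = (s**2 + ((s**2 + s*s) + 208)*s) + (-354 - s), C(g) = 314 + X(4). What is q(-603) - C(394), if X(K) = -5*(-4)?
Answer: -438274354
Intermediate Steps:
X(K) = 20
C(g) = 334 (C(g) = 314 + 20 = 334)
q(s) = -354 + s**2 - s + s*(208 + 2*s**2) (q(s) = (s**2 + ((s**2 + s**2) + 208)*s) + (-354 - s) = (s**2 + (2*s**2 + 208)*s) + (-354 - s) = (s**2 + (208 + 2*s**2)*s) + (-354 - s) = (s**2 + s*(208 + 2*s**2)) + (-354 - s) = -354 + s**2 - s + s*(208 + 2*s**2))
q(-603) - C(394) = (-354 + (-603)**2 + 2*(-603)**3 + 207*(-603)) - 1*334 = (-354 + 363609 + 2*(-219256227) - 124821) - 334 = (-354 + 363609 - 438512454 - 124821) - 334 = -438274020 - 334 = -438274354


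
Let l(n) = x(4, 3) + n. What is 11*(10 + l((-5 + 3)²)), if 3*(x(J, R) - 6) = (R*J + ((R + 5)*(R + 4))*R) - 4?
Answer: 2596/3 ≈ 865.33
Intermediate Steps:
x(J, R) = 14/3 + J*R/3 + R*(4 + R)*(5 + R)/3 (x(J, R) = 6 + ((R*J + ((R + 5)*(R + 4))*R) - 4)/3 = 6 + ((J*R + ((5 + R)*(4 + R))*R) - 4)/3 = 6 + ((J*R + ((4 + R)*(5 + R))*R) - 4)/3 = 6 + ((J*R + R*(4 + R)*(5 + R)) - 4)/3 = 6 + (-4 + J*R + R*(4 + R)*(5 + R))/3 = 6 + (-4/3 + J*R/3 + R*(4 + R)*(5 + R)/3) = 14/3 + J*R/3 + R*(4 + R)*(5 + R)/3)
l(n) = 194/3 + n (l(n) = (14/3 + 3*3² + (⅓)*3³ + (20/3)*3 + (⅓)*4*3) + n = (14/3 + 3*9 + (⅓)*27 + 20 + 4) + n = (14/3 + 27 + 9 + 20 + 4) + n = 194/3 + n)
11*(10 + l((-5 + 3)²)) = 11*(10 + (194/3 + (-5 + 3)²)) = 11*(10 + (194/3 + (-2)²)) = 11*(10 + (194/3 + 4)) = 11*(10 + 206/3) = 11*(236/3) = 2596/3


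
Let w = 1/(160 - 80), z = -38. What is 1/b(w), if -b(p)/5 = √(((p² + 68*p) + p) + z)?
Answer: 16*I*√237679/237679 ≈ 0.032819*I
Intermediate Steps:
w = 1/80 ≈ 0.012500
b(p) = -5*√(-38 + p² + 69*p) (b(p) = -5*√(((p² + 68*p) + p) - 38) = -5*√((p² + 69*p) - 38) = -5*√(-38 + p² + 69*p))
1/b(w) = 1/(-5*√(-38 + (1/80)² + 69*(1/80))) = 1/(-5*√(-38 + 1/6400 + 69/80)) = 1/(-I*√237679/16) = 16*I*√237679/237679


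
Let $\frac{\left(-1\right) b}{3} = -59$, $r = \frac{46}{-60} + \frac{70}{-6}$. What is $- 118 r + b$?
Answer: $\frac{24662}{15} \approx 1644.1$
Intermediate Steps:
$r = - \frac{373}{30}$ ($r = 46 \left(- \frac{1}{60}\right) + 70 \left(- \frac{1}{6}\right) = - \frac{23}{30} - \frac{35}{3} = - \frac{373}{30} \approx -12.433$)
$b = 177$ ($b = \left(-3\right) \left(-59\right) = 177$)
$- 118 r + b = \left(-118\right) \left(- \frac{373}{30}\right) + 177 = \frac{22007}{15} + 177 = \frac{24662}{15}$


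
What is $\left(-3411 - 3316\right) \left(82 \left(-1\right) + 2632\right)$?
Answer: $-17153850$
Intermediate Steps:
$\left(-3411 - 3316\right) \left(82 \left(-1\right) + 2632\right) = - 6727 \left(-82 + 2632\right) = \left(-6727\right) 2550 = -17153850$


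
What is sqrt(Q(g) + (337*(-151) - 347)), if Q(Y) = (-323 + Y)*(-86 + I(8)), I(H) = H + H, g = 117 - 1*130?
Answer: I*sqrt(27714) ≈ 166.48*I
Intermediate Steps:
g = -13 (g = 117 - 130 = -13)
I(H) = 2*H
Q(Y) = 22610 - 70*Y (Q(Y) = (-323 + Y)*(-86 + 2*8) = (-323 + Y)*(-86 + 16) = (-323 + Y)*(-70) = 22610 - 70*Y)
sqrt(Q(g) + (337*(-151) - 347)) = sqrt((22610 - 70*(-13)) + (337*(-151) - 347)) = sqrt((22610 + 910) + (-50887 - 347)) = sqrt(23520 - 51234) = sqrt(-27714) = I*sqrt(27714)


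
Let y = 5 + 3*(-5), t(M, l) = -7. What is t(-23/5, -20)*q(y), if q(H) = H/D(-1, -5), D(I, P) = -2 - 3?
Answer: -14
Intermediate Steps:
D(I, P) = -5
y = -10 (y = 5 - 15 = -10)
q(H) = -H/5 (q(H) = H/(-5) = H*(-⅕) = -H/5)
t(-23/5, -20)*q(y) = -(-7)*(-10)/5 = -7*2 = -14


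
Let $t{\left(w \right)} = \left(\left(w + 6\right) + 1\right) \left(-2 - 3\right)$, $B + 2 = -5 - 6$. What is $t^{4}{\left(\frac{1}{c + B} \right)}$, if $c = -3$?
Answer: $\frac{94879400625}{65536} \approx 1.4477 \cdot 10^{6}$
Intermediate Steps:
$B = -13$ ($B = -2 - 11 = -13$)
$t{\left(w \right)} = -35 - 5 w$ ($t{\left(w \right)} = \left(\left(6 + w\right) + 1\right) \left(-5\right) = \left(7 + w\right) \left(-5\right) = -35 - 5 w$)
$t^{4}{\left(\frac{1}{c + B} \right)} = \left(-35 - \frac{5}{-3 - 13}\right)^{4} = \left(-35 - \frac{5}{-16}\right)^{4} = \left(-35 - - \frac{5}{16}\right)^{4} = \left(-35 + \frac{5}{16}\right)^{4} = \left(- \frac{555}{16}\right)^{4} = \frac{94879400625}{65536}$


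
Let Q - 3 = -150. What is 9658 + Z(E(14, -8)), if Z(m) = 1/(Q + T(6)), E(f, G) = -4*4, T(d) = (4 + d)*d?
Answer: 840245/87 ≈ 9658.0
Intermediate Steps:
Q = -147 (Q = 3 - 150 = -147)
T(d) = d*(4 + d)
E(f, G) = -16
Z(m) = -1/87 (Z(m) = 1/(-147 + 6*(4 + 6)) = 1/(-147 + 6*10) = 1/(-147 + 60) = 1/(-87) = -1/87)
9658 + Z(E(14, -8)) = 9658 - 1/87 = 840245/87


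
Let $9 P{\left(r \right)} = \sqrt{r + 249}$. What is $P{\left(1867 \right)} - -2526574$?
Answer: $\frac{22739212}{9} \approx 2.5266 \cdot 10^{6}$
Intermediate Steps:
$P{\left(r \right)} = \frac{\sqrt{249 + r}}{9}$ ($P{\left(r \right)} = \frac{\sqrt{r + 249}}{9} = \frac{\sqrt{249 + r}}{9}$)
$P{\left(1867 \right)} - -2526574 = \frac{\sqrt{249 + 1867}}{9} - -2526574 = \frac{\sqrt{2116}}{9} + 2526574 = \frac{1}{9} \cdot 46 + 2526574 = \frac{46}{9} + 2526574 = \frac{22739212}{9}$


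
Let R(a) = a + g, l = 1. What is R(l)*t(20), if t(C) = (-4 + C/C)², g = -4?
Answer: -27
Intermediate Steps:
t(C) = 9 (t(C) = (-4 + 1)² = (-3)² = 9)
R(a) = -4 + a (R(a) = a - 4 = -4 + a)
R(l)*t(20) = (-4 + 1)*9 = -3*9 = -27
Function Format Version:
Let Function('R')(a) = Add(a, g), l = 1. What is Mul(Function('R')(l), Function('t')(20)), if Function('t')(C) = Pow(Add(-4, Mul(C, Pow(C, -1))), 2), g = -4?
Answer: -27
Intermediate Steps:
Function('t')(C) = 9 (Function('t')(C) = Pow(Add(-4, 1), 2) = Pow(-3, 2) = 9)
Function('R')(a) = Add(-4, a) (Function('R')(a) = Add(a, -4) = Add(-4, a))
Mul(Function('R')(l), Function('t')(20)) = Mul(Add(-4, 1), 9) = Mul(-3, 9) = -27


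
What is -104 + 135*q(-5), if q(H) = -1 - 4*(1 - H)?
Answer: -3479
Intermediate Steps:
q(H) = -5 + 4*H (q(H) = -1 + (-4 + 4*H) = -5 + 4*H)
-104 + 135*q(-5) = -104 + 135*(-5 + 4*(-5)) = -104 + 135*(-5 - 20) = -104 + 135*(-25) = -104 - 3375 = -3479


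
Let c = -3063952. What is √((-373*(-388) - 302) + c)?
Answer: I*√2919530 ≈ 1708.7*I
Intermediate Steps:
√((-373*(-388) - 302) + c) = √((-373*(-388) - 302) - 3063952) = √((144724 - 302) - 3063952) = √(144422 - 3063952) = √(-2919530) = I*√2919530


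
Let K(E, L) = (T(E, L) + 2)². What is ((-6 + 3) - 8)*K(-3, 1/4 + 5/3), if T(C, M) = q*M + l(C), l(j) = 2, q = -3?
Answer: -539/16 ≈ -33.688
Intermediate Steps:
T(C, M) = 2 - 3*M (T(C, M) = -3*M + 2 = 2 - 3*M)
K(E, L) = (4 - 3*L)² (K(E, L) = ((2 - 3*L) + 2)² = (4 - 3*L)²)
((-6 + 3) - 8)*K(-3, 1/4 + 5/3) = ((-6 + 3) - 8)*(4 - 3*(1/4 + 5/3))² = (-3 - 8)*(4 - 3*(1*(¼) + 5*(⅓)))² = -11*(4 - 3*(¼ + 5/3))² = -11*(4 - 3*23/12)² = -11*(4 - 23/4)² = -11*(-7/4)² = -11*49/16 = -539/16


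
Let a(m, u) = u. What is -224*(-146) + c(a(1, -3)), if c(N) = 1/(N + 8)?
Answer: 163521/5 ≈ 32704.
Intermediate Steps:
c(N) = 1/(8 + N)
-224*(-146) + c(a(1, -3)) = -224*(-146) + 1/(8 - 3) = 32704 + 1/5 = 32704 + ⅕ = 163521/5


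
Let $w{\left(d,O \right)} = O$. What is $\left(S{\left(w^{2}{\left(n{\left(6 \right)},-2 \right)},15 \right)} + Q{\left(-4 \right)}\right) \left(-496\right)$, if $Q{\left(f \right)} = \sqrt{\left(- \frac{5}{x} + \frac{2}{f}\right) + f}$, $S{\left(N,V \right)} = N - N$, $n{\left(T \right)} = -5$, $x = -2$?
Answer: $- 496 i \sqrt{2} \approx - 701.45 i$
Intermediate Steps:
$S{\left(N,V \right)} = 0$
$Q{\left(f \right)} = \sqrt{\frac{5}{2} + f + \frac{2}{f}}$ ($Q{\left(f \right)} = \sqrt{\left(- \frac{5}{-2} + \frac{2}{f}\right) + f} = \sqrt{\left(\left(-5\right) \left(- \frac{1}{2}\right) + \frac{2}{f}\right) + f} = \sqrt{\left(\frac{5}{2} + \frac{2}{f}\right) + f} = \sqrt{\frac{5}{2} + f + \frac{2}{f}}$)
$\left(S{\left(w^{2}{\left(n{\left(6 \right)},-2 \right)},15 \right)} + Q{\left(-4 \right)}\right) \left(-496\right) = \left(0 + \frac{\sqrt{10 + 4 \left(-4\right) + \frac{8}{-4}}}{2}\right) \left(-496\right) = \left(0 + \frac{\sqrt{10 - 16 + 8 \left(- \frac{1}{4}\right)}}{2}\right) \left(-496\right) = \left(0 + \frac{\sqrt{10 - 16 - 2}}{2}\right) \left(-496\right) = \left(0 + \frac{\sqrt{-8}}{2}\right) \left(-496\right) = \left(0 + \frac{2 i \sqrt{2}}{2}\right) \left(-496\right) = \left(0 + i \sqrt{2}\right) \left(-496\right) = i \sqrt{2} \left(-496\right) = - 496 i \sqrt{2}$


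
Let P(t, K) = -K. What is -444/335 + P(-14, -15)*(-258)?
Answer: -1296894/335 ≈ -3871.3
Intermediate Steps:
-444/335 + P(-14, -15)*(-258) = -444/335 - 1*(-15)*(-258) = -444*1/335 + 15*(-258) = -444/335 - 3870 = -1296894/335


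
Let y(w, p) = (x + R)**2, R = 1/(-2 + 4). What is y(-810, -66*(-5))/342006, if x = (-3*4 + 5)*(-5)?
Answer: 5041/1368024 ≈ 0.0036849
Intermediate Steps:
R = 1/2 ≈ 0.50000
x = 35 (x = (-12 + 5)*(-5) = -7*(-5) = 35)
y(w, p) = 5041/4 (y(w, p) = (35 + 1/2)**2 = (71/2)**2 = 5041/4)
y(-810, -66*(-5))/342006 = (5041/4)/342006 = (5041/4)*(1/342006) = 5041/1368024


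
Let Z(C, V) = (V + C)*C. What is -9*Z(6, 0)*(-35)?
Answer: 11340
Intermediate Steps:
Z(C, V) = C*(C + V) (Z(C, V) = (C + V)*C = C*(C + V))
-9*Z(6, 0)*(-35) = -54*(6 + 0)*(-35) = -54*6*(-35) = -9*36*(-35) = -324*(-35) = 11340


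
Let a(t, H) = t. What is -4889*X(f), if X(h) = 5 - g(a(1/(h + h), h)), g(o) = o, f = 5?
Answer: -239561/10 ≈ -23956.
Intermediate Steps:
X(h) = 5 - 1/(2*h) (X(h) = 5 - 1/(h + h) = 5 - 1/(2*h))
-4889*X(f) = -4889*(5 - ½/5) = -4889*(5 - ½*⅕) = -4889*(5 - ⅒) = -4889*49/10 = -239561/10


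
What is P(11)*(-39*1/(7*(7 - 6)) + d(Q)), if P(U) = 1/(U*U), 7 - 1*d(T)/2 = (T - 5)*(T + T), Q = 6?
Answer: -109/847 ≈ -0.12869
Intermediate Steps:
d(T) = 14 - 4*T*(-5 + T) (d(T) = 14 - 2*(T - 5)*(T + T) = 14 - 2*(-5 + T)*2*T = 14 - 4*T*(-5 + T))
P(U) = U⁻²
P(11)*(-39*1/(7*(7 - 6)) + d(Q)) = (-39*1/(7*(7 - 6)) + (14 - 4*6² + 20*6))/11² = (-39/(1*7) + (14 - 4*36 + 120))/121 = (-39/7 + (14 - 144 + 120))/121 = (-39*⅐ - 10)/121 = (-39/7 - 10)/121 = (1/121)*(-109/7) = -109/847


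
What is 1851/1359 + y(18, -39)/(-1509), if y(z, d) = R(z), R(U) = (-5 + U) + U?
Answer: 101890/75953 ≈ 1.3415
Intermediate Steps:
R(U) = -5 + 2*U
y(z, d) = -5 + 2*z
1851/1359 + y(18, -39)/(-1509) = 1851/1359 + (-5 + 2*18)/(-1509) = 1851*(1/1359) + (-5 + 36)*(-1/1509) = 617/453 + 31*(-1/1509) = 617/453 - 31/1509 = 101890/75953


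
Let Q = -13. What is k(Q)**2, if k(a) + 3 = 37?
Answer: 1156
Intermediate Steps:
k(a) = 34 (k(a) = -3 + 37 = 34)
k(Q)**2 = 34**2 = 1156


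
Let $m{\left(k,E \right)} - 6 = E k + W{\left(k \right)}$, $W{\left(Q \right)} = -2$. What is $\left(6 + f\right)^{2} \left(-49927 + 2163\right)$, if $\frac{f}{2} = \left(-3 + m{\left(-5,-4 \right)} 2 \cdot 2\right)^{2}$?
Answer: $-14301898861824$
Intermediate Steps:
$m{\left(k,E \right)} = 4 + E k$ ($m{\left(k,E \right)} = 6 + \left(E k - 2\right) = 6 + \left(-2 + E k\right) = 4 + E k$)
$f = 17298$ ($f = 2 \left(-3 + \left(4 - -20\right) 2 \cdot 2\right)^{2} = 2 \left(-3 + \left(4 + 20\right) 2 \cdot 2\right)^{2} = 2 \left(-3 + 24 \cdot 2 \cdot 2\right)^{2} = 2 \left(-3 + 48 \cdot 2\right)^{2} = 2 \left(-3 + 96\right)^{2} = 2 \cdot 93^{2} = 2 \cdot 8649 = 17298$)
$\left(6 + f\right)^{2} \left(-49927 + 2163\right) = \left(6 + 17298\right)^{2} \left(-49927 + 2163\right) = 17304^{2} \left(-47764\right) = 299428416 \left(-47764\right) = -14301898861824$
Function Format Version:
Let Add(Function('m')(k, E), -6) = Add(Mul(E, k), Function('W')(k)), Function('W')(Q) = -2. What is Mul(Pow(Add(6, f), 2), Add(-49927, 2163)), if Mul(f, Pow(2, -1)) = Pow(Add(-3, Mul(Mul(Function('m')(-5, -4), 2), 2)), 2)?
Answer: -14301898861824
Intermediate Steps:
Function('m')(k, E) = Add(4, Mul(E, k)) (Function('m')(k, E) = Add(6, Add(Mul(E, k), -2)) = Add(6, Add(-2, Mul(E, k))) = Add(4, Mul(E, k)))
f = 17298 (f = Mul(2, Pow(Add(-3, Mul(Mul(Add(4, Mul(-4, -5)), 2), 2)), 2)) = Mul(2, Pow(Add(-3, Mul(Mul(Add(4, 20), 2), 2)), 2)) = Mul(2, Pow(Add(-3, Mul(Mul(24, 2), 2)), 2)) = Mul(2, Pow(Add(-3, Mul(48, 2)), 2)) = Mul(2, Pow(Add(-3, 96), 2)) = Mul(2, Pow(93, 2)) = Mul(2, 8649) = 17298)
Mul(Pow(Add(6, f), 2), Add(-49927, 2163)) = Mul(Pow(Add(6, 17298), 2), Add(-49927, 2163)) = Mul(Pow(17304, 2), -47764) = Mul(299428416, -47764) = -14301898861824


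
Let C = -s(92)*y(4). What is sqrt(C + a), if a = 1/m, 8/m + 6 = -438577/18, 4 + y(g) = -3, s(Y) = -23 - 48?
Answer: I*sqrt(510253)/12 ≈ 59.527*I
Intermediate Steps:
s(Y) = -71
y(g) = -7 (y(g) = -4 - 3 = -7)
m = -144/438685 (m = 8/(-6 - 438577/18) = 8/(-438685/18) = 8*(-18/438685) = -144/438685 ≈ -0.00032825)
a = -438685/144 (a = 1/(-144/438685) = -438685/144 ≈ -3046.4)
C = -497 (C = -(-71)*(-7) = -1*497 = -497)
sqrt(C + a) = sqrt(-497 - 438685/144) = sqrt(-510253/144) = I*sqrt(510253)/12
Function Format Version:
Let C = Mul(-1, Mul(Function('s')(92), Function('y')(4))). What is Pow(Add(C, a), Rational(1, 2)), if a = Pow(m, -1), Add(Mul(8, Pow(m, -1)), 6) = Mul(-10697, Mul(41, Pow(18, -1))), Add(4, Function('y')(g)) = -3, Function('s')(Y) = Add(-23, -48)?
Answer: Mul(Rational(1, 12), I, Pow(510253, Rational(1, 2))) ≈ Mul(59.527, I)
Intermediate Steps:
Function('s')(Y) = -71
Function('y')(g) = -7 (Function('y')(g) = Add(-4, -3) = -7)
m = Rational(-144, 438685) (m = Mul(8, Pow(Add(-6, Mul(-10697, Mul(41, Pow(18, -1)))), -1)) = Mul(8, Pow(Add(-6, Mul(-10697, Mul(41, Rational(1, 18)))), -1)) = Mul(8, Pow(Add(-6, Mul(-10697, Rational(41, 18))), -1)) = Mul(8, Pow(Add(-6, Rational(-438577, 18)), -1)) = Mul(8, Pow(Rational(-438685, 18), -1)) = Mul(8, Rational(-18, 438685)) = Rational(-144, 438685) ≈ -0.00032825)
a = Rational(-438685, 144) (a = Pow(Rational(-144, 438685), -1) = Rational(-438685, 144) ≈ -3046.4)
C = -497 (C = Mul(-1, Mul(-71, -7)) = Mul(-1, 497) = -497)
Pow(Add(C, a), Rational(1, 2)) = Pow(Add(-497, Rational(-438685, 144)), Rational(1, 2)) = Pow(Rational(-510253, 144), Rational(1, 2)) = Mul(Rational(1, 12), I, Pow(510253, Rational(1, 2)))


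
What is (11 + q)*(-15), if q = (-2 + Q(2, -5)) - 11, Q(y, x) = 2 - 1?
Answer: 15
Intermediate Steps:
Q(y, x) = 1
q = -12 (q = (-2 + 1) - 11 = -1 - 11 = -12)
(11 + q)*(-15) = (11 - 12)*(-15) = -1*(-15) = 15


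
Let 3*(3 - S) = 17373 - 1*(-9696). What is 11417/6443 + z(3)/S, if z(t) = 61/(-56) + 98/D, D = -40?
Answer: 28841160213/16272440800 ≈ 1.7724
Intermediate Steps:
z(t) = -991/280 (z(t) = 61/(-56) + 98/(-40) = 61*(-1/56) + 98*(-1/40) = -61/56 - 49/20 = -991/280)
S = -9020 (S = 3 - (17373 - 1*(-9696))/3 = 3 - (17373 + 9696)/3 = 3 - 1/3*27069 = 3 - 9023 = -9020)
11417/6443 + z(3)/S = 11417/6443 - 991/280/(-9020) = 11417*(1/6443) - 991/280*(-1/9020) = 11417/6443 + 991/2525600 = 28841160213/16272440800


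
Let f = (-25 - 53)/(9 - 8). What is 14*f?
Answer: -1092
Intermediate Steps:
f = -78 (f = -78/1 = -78*1 = -78)
14*f = 14*(-78) = -1092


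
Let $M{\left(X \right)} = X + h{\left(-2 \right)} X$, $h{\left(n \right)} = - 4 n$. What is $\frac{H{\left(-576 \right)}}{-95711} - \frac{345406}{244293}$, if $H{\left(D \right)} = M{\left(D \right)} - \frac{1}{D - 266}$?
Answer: $- \frac{3824212325023}{2812463715138} \approx -1.3597$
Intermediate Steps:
$M{\left(X \right)} = 9 X$ ($M{\left(X \right)} = X + \left(-4\right) \left(-2\right) X = X + 8 X = 9 X$)
$H{\left(D \right)} = - \frac{1}{-266 + D} + 9 D$ ($H{\left(D \right)} = 9 D - \frac{1}{D - 266} = 9 D - \frac{1}{-266 + D} = - \frac{1}{-266 + D} + 9 D$)
$\frac{H{\left(-576 \right)}}{-95711} - \frac{345406}{244293} = \frac{\frac{1}{-266 - 576} \left(-1 - -1378944 + 9 \left(-576\right)^{2}\right)}{-95711} - \frac{345406}{244293} = \frac{-1 + 1378944 + 9 \cdot 331776}{-842} \left(- \frac{1}{95711}\right) - \frac{345406}{244293} = - \frac{-1 + 1378944 + 2985984}{842} \left(- \frac{1}{95711}\right) - \frac{345406}{244293} = \left(- \frac{1}{842}\right) 4364927 \left(- \frac{1}{95711}\right) - \frac{345406}{244293} = \left(- \frac{4364927}{842}\right) \left(- \frac{1}{95711}\right) - \frac{345406}{244293} = \frac{623561}{11512666} - \frac{345406}{244293} = - \frac{3824212325023}{2812463715138}$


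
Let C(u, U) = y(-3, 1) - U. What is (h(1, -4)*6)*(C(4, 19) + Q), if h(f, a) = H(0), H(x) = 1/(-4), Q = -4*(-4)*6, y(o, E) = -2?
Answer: -225/2 ≈ -112.50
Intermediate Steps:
Q = 96 (Q = 16*6 = 96)
H(x) = -¼
h(f, a) = -¼
C(u, U) = -2 - U
(h(1, -4)*6)*(C(4, 19) + Q) = (-¼*6)*((-2 - 1*19) + 96) = -3*((-2 - 19) + 96)/2 = -3*(-21 + 96)/2 = -3/2*75 = -225/2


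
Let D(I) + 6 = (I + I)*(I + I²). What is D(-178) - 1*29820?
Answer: -11245962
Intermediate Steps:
D(I) = -6 + 2*I*(I + I²) (D(I) = -6 + (I + I)*(I + I²) = -6 + (2*I)*(I + I²) = -6 + 2*I*(I + I²))
D(-178) - 1*29820 = (-6 + 2*(-178)² + 2*(-178)³) - 1*29820 = (-6 + 2*31684 + 2*(-5639752)) - 29820 = (-6 + 63368 - 11279504) - 29820 = -11216142 - 29820 = -11245962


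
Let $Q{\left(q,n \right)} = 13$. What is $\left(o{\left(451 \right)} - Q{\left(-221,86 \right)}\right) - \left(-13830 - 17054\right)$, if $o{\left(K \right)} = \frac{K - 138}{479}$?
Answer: $\frac{14787522}{479} \approx 30872.0$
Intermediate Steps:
$o{\left(K \right)} = - \frac{138}{479} + \frac{K}{479}$ ($o{\left(K \right)} = \left(K - 138\right) \frac{1}{479} = \left(-138 + K\right) \frac{1}{479} = - \frac{138}{479} + \frac{K}{479}$)
$\left(o{\left(451 \right)} - Q{\left(-221,86 \right)}\right) - \left(-13830 - 17054\right) = \left(\left(- \frac{138}{479} + \frac{1}{479} \cdot 451\right) - 13\right) - \left(-13830 - 17054\right) = \left(\left(- \frac{138}{479} + \frac{451}{479}\right) - 13\right) - -30884 = \left(\frac{313}{479} - 13\right) + 30884 = - \frac{5914}{479} + 30884 = \frac{14787522}{479}$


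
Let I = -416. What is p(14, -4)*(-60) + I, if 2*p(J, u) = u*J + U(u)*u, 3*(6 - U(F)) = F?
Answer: 2144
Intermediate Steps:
U(F) = 6 - F/3
p(J, u) = J*u/2 + u*(6 - u/3)/2 (p(J, u) = (u*J + (6 - u/3)*u)/2 = (J*u + u*(6 - u/3))/2 = J*u/2 + u*(6 - u/3)/2)
p(14, -4)*(-60) + I = ((⅙)*(-4)*(18 - 1*(-4) + 3*14))*(-60) - 416 = ((⅙)*(-4)*(18 + 4 + 42))*(-60) - 416 = ((⅙)*(-4)*64)*(-60) - 416 = -128/3*(-60) - 416 = 2560 - 416 = 2144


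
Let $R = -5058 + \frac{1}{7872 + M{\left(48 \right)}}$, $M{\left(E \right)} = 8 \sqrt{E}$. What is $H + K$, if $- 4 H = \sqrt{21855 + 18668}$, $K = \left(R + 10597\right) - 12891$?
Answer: $- \frac{2372755031}{322736} - \frac{7 \sqrt{827}}{4} - \frac{\sqrt{3}}{1936416} \approx -7402.3$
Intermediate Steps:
$R = -5058 + \frac{1}{7872 + 32 \sqrt{3}}$ ($R = -5058 + \frac{1}{7872 + 8 \sqrt{48}} = -5058 + \frac{1}{7872 + 8 \cdot 4 \sqrt{3}} = -5058 + \frac{1}{7872 + 32 \sqrt{3}} \approx -5058.0$)
$K = - \frac{2372755031}{322736} - \frac{\sqrt{3}}{1936416}$ ($K = \left(\left(- \frac{1632398647}{322736} - \frac{\sqrt{3}}{1936416}\right) + 10597\right) - 12891 = \left(\frac{1787634745}{322736} - \frac{\sqrt{3}}{1936416}\right) - 12891 = - \frac{2372755031}{322736} - \frac{\sqrt{3}}{1936416} \approx -7352.0$)
$H = - \frac{7 \sqrt{827}}{4}$ ($H = - \frac{\sqrt{21855 + 18668}}{4} = - \frac{\sqrt{40523}}{4} = - \frac{7 \sqrt{827}}{4} \approx -50.326$)
$H + K = - \frac{7 \sqrt{827}}{4} - \left(\frac{2372755031}{322736} + \frac{\sqrt{3}}{1936416}\right) = - \frac{2372755031}{322736} - \frac{7 \sqrt{827}}{4} - \frac{\sqrt{3}}{1936416}$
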